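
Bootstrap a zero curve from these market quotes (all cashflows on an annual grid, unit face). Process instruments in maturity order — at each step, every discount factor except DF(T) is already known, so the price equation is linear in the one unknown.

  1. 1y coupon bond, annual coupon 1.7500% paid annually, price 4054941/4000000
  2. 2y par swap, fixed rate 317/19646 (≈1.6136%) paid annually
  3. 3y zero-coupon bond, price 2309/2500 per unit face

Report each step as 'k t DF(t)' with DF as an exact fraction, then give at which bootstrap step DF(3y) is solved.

step 1 [1y] bond c/1=7/400: DF=(4054941/4000000 − 7/400·(0))/(1+7/400) = 9963/10000 ≈ 0.996300
step 2 [2y] swap r/1=317/19646: DF=(1 − 317/19646·(0.996300))/(1+317/19646) = 9683/10000 ≈ 0.968300
step 3 [3y] zero: DF = P = 2309/2500 ≈ 0.923600

1 1 9963/10000
2 2 9683/10000
3 3 2309/2500
DF(3y) is solved at step 3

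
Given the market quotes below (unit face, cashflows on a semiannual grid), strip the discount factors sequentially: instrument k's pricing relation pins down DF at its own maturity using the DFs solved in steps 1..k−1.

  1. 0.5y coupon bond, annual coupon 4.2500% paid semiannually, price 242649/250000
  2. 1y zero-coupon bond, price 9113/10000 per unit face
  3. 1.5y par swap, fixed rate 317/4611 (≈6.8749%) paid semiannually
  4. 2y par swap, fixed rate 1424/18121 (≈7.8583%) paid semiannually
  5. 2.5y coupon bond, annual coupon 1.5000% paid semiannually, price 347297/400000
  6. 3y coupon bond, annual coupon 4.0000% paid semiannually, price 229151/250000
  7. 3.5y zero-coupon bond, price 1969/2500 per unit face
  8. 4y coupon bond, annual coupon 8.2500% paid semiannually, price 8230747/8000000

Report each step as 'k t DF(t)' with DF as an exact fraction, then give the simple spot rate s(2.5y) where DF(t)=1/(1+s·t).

1 1/2 594/625
2 1 9113/10000
3 3/2 9049/10000
4 2 536/625
5 5/2 2087/2500
6 3 507/625
7 7/2 1969/2500
8 4 7481/10000
s(2.5y) = (1/(2087/2500) − 1)/(5/2) = 826/10435 ≈ 7.9157%

step 1 [0.5y] bond c/2=17/800: DF=(242649/250000 − 17/800·(0))/(1+17/800) = 594/625 ≈ 0.950400
step 2 [1y] zero: DF = P = 9113/10000 ≈ 0.911300
step 3 [1.5y] swap r/2=317/9222: DF=(1 − 317/9222·(0.950400+0.911300))/(1+317/9222) = 9049/10000 ≈ 0.904900
step 4 [2y] swap r/2=712/18121: DF=(1 − 712/18121·(0.950400+0.911300+0.904900))/(1+712/18121) = 536/625 ≈ 0.857600
step 5 [2.5y] bond c/2=3/400: DF=(347297/400000 − 3/400·(0.950400+0.911300+0.904900+0.857600))/(1+3/400) = 2087/2500 ≈ 0.834800
step 6 [3y] bond c/2=1/50: DF=(229151/250000 − 1/50·(0.950400+0.911300+0.904900+0.857600+0.834800))/(1+1/50) = 507/625 ≈ 0.811200
step 7 [3.5y] zero: DF = P = 1969/2500 ≈ 0.787600
step 8 [4y] bond c/2=33/800: DF=(8230747/8000000 − 33/800·(0.950400+0.911300+0.904900+0.857600+0.834800+0.811200+0.787600))/(1+33/800) = 7481/10000 ≈ 0.748100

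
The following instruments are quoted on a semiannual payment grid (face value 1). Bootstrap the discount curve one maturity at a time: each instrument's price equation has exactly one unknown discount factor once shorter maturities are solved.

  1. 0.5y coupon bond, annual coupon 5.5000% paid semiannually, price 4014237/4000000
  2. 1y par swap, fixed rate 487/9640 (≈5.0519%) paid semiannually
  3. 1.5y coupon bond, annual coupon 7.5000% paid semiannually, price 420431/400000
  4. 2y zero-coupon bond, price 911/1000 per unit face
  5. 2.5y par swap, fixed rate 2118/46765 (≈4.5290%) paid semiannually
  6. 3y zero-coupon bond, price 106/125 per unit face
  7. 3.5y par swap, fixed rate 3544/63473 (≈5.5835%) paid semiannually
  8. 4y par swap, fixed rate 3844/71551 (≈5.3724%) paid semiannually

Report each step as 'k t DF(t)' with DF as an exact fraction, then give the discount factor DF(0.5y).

step 1 [0.5y] bond c/2=11/400: DF=(4014237/4000000 − 11/400·(0))/(1+11/400) = 9767/10000 ≈ 0.976700
step 2 [1y] swap r/2=487/19280: DF=(1 − 487/19280·(0.976700))/(1+487/19280) = 9513/10000 ≈ 0.951300
step 3 [1.5y] bond c/2=3/80: DF=(420431/400000 − 3/80·(0.976700+0.951300))/(1+3/80) = 4717/5000 ≈ 0.943400
step 4 [2y] zero: DF = P = 911/1000 ≈ 0.911000
step 5 [2.5y] swap r/2=1059/46765: DF=(1 − 1059/46765·(0.976700+0.951300+0.943400+0.911000))/(1+1059/46765) = 8941/10000 ≈ 0.894100
step 6 [3y] zero: DF = P = 106/125 ≈ 0.848000
step 7 [3.5y] swap r/2=1772/63473: DF=(1 − 1772/63473·(0.976700+0.951300+0.943400+0.911000+0.894100+0.848000))/(1+1772/63473) = 2057/2500 ≈ 0.822800
step 8 [4y] swap r/2=1922/71551: DF=(1 − 1922/71551·(0.976700+0.951300+0.943400+0.911000+0.894100+0.848000+0.822800))/(1+1922/71551) = 4039/5000 ≈ 0.807800

1 1/2 9767/10000
2 1 9513/10000
3 3/2 4717/5000
4 2 911/1000
5 5/2 8941/10000
6 3 106/125
7 7/2 2057/2500
8 4 4039/5000
DF(0.5y) = 9767/10000 ≈ 0.976700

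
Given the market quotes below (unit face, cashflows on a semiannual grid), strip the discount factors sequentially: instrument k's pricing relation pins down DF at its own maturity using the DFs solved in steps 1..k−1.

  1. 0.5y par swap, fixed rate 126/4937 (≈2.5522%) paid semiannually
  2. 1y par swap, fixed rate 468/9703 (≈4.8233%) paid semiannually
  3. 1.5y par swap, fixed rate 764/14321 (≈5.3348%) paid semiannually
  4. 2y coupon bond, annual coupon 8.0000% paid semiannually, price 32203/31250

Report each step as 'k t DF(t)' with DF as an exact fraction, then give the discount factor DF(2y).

1 1/2 4937/5000
2 1 2383/2500
3 3/2 2309/2500
4 2 8807/10000
DF(2y) = 8807/10000 ≈ 0.880700

step 1 [0.5y] swap r/2=63/4937: DF=(1 − 63/4937·(0))/(1+63/4937) = 4937/5000 ≈ 0.987400
step 2 [1y] swap r/2=234/9703: DF=(1 − 234/9703·(0.987400))/(1+234/9703) = 2383/2500 ≈ 0.953200
step 3 [1.5y] swap r/2=382/14321: DF=(1 − 382/14321·(0.987400+0.953200))/(1+382/14321) = 2309/2500 ≈ 0.923600
step 4 [2y] bond c/2=1/25: DF=(32203/31250 − 1/25·(0.987400+0.953200+0.923600))/(1+1/25) = 8807/10000 ≈ 0.880700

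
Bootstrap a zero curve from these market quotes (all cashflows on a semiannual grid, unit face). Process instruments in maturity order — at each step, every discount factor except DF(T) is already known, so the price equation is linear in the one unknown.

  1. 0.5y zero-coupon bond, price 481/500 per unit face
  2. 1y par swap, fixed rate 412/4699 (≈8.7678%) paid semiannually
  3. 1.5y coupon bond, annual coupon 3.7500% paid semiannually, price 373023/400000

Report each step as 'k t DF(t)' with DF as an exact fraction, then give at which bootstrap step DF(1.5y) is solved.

step 1 [0.5y] zero: DF = P = 481/500 ≈ 0.962000
step 2 [1y] swap r/2=206/4699: DF=(1 − 206/4699·(0.962000))/(1+206/4699) = 1147/1250 ≈ 0.917600
step 3 [1.5y] bond c/2=3/160: DF=(373023/400000 − 3/160·(0.962000+0.917600))/(1+3/160) = 1101/1250 ≈ 0.880800

1 1/2 481/500
2 1 1147/1250
3 3/2 1101/1250
DF(1.5y) is solved at step 3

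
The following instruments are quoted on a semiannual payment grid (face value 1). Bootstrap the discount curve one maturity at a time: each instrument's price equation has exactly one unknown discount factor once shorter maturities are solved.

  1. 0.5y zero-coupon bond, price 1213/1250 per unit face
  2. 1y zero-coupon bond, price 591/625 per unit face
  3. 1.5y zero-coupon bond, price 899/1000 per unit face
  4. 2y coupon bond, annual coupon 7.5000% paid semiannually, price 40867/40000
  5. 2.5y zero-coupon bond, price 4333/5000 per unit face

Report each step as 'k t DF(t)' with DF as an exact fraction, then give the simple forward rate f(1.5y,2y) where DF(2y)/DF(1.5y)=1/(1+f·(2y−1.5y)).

1 1/2 1213/1250
2 1 591/625
3 3/2 899/1000
4 2 883/1000
5 5/2 4333/5000
f(1.5y,2y) = ((899/1000)/(883/1000) − 1)/(1/2) = 32/883 ≈ 3.6240%

step 1 [0.5y] zero: DF = P = 1213/1250 ≈ 0.970400
step 2 [1y] zero: DF = P = 591/625 ≈ 0.945600
step 3 [1.5y] zero: DF = P = 899/1000 ≈ 0.899000
step 4 [2y] bond c/2=3/80: DF=(40867/40000 − 3/80·(0.970400+0.945600+0.899000))/(1+3/80) = 883/1000 ≈ 0.883000
step 5 [2.5y] zero: DF = P = 4333/5000 ≈ 0.866600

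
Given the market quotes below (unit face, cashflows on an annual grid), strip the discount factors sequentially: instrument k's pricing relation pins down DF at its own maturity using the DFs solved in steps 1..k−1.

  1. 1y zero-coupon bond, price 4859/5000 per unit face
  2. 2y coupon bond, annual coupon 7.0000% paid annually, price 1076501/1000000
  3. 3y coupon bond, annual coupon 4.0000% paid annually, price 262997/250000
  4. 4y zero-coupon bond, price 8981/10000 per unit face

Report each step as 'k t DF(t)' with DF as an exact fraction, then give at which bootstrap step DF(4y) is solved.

1 1 4859/5000
2 2 377/400
3 3 9379/10000
4 4 8981/10000
DF(4y) is solved at step 4

step 1 [1y] zero: DF = P = 4859/5000 ≈ 0.971800
step 2 [2y] bond c/1=7/100: DF=(1076501/1000000 − 7/100·(0.971800))/(1+7/100) = 377/400 ≈ 0.942500
step 3 [3y] bond c/1=1/25: DF=(262997/250000 − 1/25·(0.971800+0.942500))/(1+1/25) = 9379/10000 ≈ 0.937900
step 4 [4y] zero: DF = P = 8981/10000 ≈ 0.898100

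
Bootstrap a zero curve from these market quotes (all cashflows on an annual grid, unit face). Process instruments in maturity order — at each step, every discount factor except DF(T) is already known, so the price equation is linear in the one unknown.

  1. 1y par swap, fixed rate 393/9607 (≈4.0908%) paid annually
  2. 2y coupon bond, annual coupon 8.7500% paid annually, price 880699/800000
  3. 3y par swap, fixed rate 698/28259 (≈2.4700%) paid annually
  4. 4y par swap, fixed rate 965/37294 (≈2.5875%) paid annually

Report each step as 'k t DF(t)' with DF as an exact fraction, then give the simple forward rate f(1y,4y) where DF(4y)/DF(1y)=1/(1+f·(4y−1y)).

1 1 9607/10000
2 2 187/200
3 3 4651/5000
4 4 1807/2000
f(1y,4y) = ((9607/10000)/(1807/2000) − 1)/(3) = 44/2085 ≈ 2.1103%

step 1 [1y] swap r/1=393/9607: DF=(1 − 393/9607·(0))/(1+393/9607) = 9607/10000 ≈ 0.960700
step 2 [2y] bond c/1=7/80: DF=(880699/800000 − 7/80·(0.960700))/(1+7/80) = 187/200 ≈ 0.935000
step 3 [3y] swap r/1=698/28259: DF=(1 − 698/28259·(0.960700+0.935000))/(1+698/28259) = 4651/5000 ≈ 0.930200
step 4 [4y] swap r/1=965/37294: DF=(1 − 965/37294·(0.960700+0.935000+0.930200))/(1+965/37294) = 1807/2000 ≈ 0.903500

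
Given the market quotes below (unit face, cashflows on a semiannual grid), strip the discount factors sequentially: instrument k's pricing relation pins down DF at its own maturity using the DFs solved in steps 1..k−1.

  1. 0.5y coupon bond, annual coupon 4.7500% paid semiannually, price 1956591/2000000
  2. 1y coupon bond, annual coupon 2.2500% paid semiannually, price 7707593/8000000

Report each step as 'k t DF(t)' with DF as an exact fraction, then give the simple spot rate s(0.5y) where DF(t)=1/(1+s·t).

1 1/2 2389/2500
2 1 9421/10000
s(0.5y) = (1/(2389/2500) − 1)/(1/2) = 222/2389 ≈ 9.2926%

step 1 [0.5y] bond c/2=19/800: DF=(1956591/2000000 − 19/800·(0))/(1+19/800) = 2389/2500 ≈ 0.955600
step 2 [1y] bond c/2=9/800: DF=(7707593/8000000 − 9/800·(0.955600))/(1+9/800) = 9421/10000 ≈ 0.942100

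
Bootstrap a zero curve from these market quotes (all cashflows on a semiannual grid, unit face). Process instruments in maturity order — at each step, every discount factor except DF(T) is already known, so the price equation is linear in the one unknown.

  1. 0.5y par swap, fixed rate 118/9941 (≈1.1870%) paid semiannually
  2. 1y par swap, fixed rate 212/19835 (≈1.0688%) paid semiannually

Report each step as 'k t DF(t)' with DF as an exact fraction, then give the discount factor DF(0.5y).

step 1 [0.5y] swap r/2=59/9941: DF=(1 − 59/9941·(0))/(1+59/9941) = 9941/10000 ≈ 0.994100
step 2 [1y] swap r/2=106/19835: DF=(1 − 106/19835·(0.994100))/(1+106/19835) = 4947/5000 ≈ 0.989400

1 1/2 9941/10000
2 1 4947/5000
DF(0.5y) = 9941/10000 ≈ 0.994100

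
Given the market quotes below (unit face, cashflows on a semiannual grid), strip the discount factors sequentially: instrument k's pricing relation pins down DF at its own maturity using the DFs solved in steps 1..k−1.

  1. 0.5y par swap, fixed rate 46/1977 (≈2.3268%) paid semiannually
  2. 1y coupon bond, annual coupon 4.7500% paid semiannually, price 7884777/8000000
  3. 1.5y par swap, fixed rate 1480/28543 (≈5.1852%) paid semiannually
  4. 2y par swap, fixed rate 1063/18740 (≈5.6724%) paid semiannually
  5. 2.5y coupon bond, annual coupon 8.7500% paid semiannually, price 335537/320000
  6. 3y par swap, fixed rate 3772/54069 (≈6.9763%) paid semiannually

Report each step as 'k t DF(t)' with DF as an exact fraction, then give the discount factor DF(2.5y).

step 1 [0.5y] swap r/2=23/1977: DF=(1 − 23/1977·(0))/(1+23/1977) = 1977/2000 ≈ 0.988500
step 2 [1y] bond c/2=19/800: DF=(7884777/8000000 − 19/800·(0.988500))/(1+19/800) = 4699/5000 ≈ 0.939800
step 3 [1.5y] swap r/2=740/28543: DF=(1 − 740/28543·(0.988500+0.939800))/(1+740/28543) = 463/500 ≈ 0.926000
step 4 [2y] swap r/2=1063/37480: DF=(1 − 1063/37480·(0.988500+0.939800+0.926000))/(1+1063/37480) = 8937/10000 ≈ 0.893700
step 5 [2.5y] bond c/2=7/160: DF=(335537/320000 − 7/160·(0.988500+0.939800+0.926000+0.893700))/(1+7/160) = 339/400 ≈ 0.847500
step 6 [3y] swap r/2=1886/54069: DF=(1 − 1886/54069·(0.988500+0.939800+0.926000+0.893700+0.847500))/(1+1886/54069) = 4057/5000 ≈ 0.811400

1 1/2 1977/2000
2 1 4699/5000
3 3/2 463/500
4 2 8937/10000
5 5/2 339/400
6 3 4057/5000
DF(2.5y) = 339/400 ≈ 0.847500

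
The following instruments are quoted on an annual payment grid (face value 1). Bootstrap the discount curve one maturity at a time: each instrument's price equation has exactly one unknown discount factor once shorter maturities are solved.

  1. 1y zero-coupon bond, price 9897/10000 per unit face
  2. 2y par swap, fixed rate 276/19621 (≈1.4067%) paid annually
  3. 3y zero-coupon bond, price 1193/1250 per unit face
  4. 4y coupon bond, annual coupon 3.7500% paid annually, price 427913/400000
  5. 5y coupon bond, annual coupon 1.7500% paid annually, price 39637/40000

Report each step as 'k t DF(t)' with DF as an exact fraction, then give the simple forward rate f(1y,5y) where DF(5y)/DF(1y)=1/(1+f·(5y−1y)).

step 1 [1y] zero: DF = P = 9897/10000 ≈ 0.989700
step 2 [2y] swap r/1=276/19621: DF=(1 − 276/19621·(0.989700))/(1+276/19621) = 2431/2500 ≈ 0.972400
step 3 [3y] zero: DF = P = 1193/1250 ≈ 0.954400
step 4 [4y] bond c/1=3/80: DF=(427913/400000 − 3/80·(0.989700+0.972400+0.954400))/(1+3/80) = 9257/10000 ≈ 0.925700
step 5 [5y] bond c/1=7/400: DF=(39637/40000 − 7/400·(0.989700+0.972400+0.954400+0.925700))/(1+7/400) = 4539/5000 ≈ 0.907800

1 1 9897/10000
2 2 2431/2500
3 3 1193/1250
4 4 9257/10000
5 5 4539/5000
f(1y,5y) = ((9897/10000)/(4539/5000) − 1)/(4) = 273/12104 ≈ 2.2555%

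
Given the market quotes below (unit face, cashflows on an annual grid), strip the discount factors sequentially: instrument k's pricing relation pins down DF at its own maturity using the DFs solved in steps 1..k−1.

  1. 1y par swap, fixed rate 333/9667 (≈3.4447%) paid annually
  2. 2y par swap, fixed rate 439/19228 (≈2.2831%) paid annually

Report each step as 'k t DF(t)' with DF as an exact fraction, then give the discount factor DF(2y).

1 1 9667/10000
2 2 9561/10000
DF(2y) = 9561/10000 ≈ 0.956100

step 1 [1y] swap r/1=333/9667: DF=(1 − 333/9667·(0))/(1+333/9667) = 9667/10000 ≈ 0.966700
step 2 [2y] swap r/1=439/19228: DF=(1 − 439/19228·(0.966700))/(1+439/19228) = 9561/10000 ≈ 0.956100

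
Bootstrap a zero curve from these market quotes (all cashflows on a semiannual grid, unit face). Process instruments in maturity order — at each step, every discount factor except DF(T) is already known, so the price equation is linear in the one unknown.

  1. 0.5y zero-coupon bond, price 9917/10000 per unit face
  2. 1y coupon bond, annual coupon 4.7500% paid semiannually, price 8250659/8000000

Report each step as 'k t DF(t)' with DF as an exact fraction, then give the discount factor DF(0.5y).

1 1/2 9917/10000
2 1 2461/2500
DF(0.5y) = 9917/10000 ≈ 0.991700

step 1 [0.5y] zero: DF = P = 9917/10000 ≈ 0.991700
step 2 [1y] bond c/2=19/800: DF=(8250659/8000000 − 19/800·(0.991700))/(1+19/800) = 2461/2500 ≈ 0.984400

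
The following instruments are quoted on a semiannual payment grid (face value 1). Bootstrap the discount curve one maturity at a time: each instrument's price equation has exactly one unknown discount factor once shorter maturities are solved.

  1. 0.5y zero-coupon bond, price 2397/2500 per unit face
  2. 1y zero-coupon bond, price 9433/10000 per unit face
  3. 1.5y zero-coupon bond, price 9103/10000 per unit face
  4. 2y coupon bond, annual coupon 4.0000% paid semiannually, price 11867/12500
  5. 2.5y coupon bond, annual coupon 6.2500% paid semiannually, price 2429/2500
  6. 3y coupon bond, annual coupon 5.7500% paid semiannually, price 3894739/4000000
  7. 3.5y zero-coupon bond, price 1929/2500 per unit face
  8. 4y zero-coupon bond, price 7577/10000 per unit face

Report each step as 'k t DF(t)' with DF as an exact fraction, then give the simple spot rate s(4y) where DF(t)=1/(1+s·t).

step 1 [0.5y] zero: DF = P = 2397/2500 ≈ 0.958800
step 2 [1y] zero: DF = P = 9433/10000 ≈ 0.943300
step 3 [1.5y] zero: DF = P = 9103/10000 ≈ 0.910300
step 4 [2y] bond c/2=1/50: DF=(11867/12500 − 1/50·(0.958800+0.943300+0.910300))/(1+1/50) = 2189/2500 ≈ 0.875600
step 5 [2.5y] bond c/2=1/32: DF=(2429/2500 − 1/32·(0.958800+0.943300+0.910300+0.875600))/(1+1/32) = 519/625 ≈ 0.830400
step 6 [3y] bond c/2=23/800: DF=(3894739/4000000 − 23/800·(0.958800+0.943300+0.910300+0.875600+0.830400))/(1+23/800) = 4101/5000 ≈ 0.820200
step 7 [3.5y] zero: DF = P = 1929/2500 ≈ 0.771600
step 8 [4y] zero: DF = P = 7577/10000 ≈ 0.757700

1 1/2 2397/2500
2 1 9433/10000
3 3/2 9103/10000
4 2 2189/2500
5 5/2 519/625
6 3 4101/5000
7 7/2 1929/2500
8 4 7577/10000
s(4y) = (1/(7577/10000) − 1)/(4) = 2423/30308 ≈ 7.9946%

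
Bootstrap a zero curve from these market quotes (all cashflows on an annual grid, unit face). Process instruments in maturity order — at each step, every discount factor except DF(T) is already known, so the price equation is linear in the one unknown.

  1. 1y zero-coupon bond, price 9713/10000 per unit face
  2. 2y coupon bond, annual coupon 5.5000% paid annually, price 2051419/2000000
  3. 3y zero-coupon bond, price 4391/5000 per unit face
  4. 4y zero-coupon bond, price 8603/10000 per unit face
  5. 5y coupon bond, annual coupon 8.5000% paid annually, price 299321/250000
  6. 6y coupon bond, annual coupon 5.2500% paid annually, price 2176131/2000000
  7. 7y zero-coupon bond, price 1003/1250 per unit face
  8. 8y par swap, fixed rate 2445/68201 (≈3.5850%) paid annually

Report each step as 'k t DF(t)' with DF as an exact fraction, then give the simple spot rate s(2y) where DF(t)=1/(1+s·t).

1 1 9713/10000
2 2 576/625
3 3 4391/5000
4 4 8603/10000
5 5 819/1000
6 6 4059/5000
7 7 1003/1250
8 8 1511/2000
s(2y) = (1/(576/625) − 1)/(2) = 49/1152 ≈ 4.2535%

step 1 [1y] zero: DF = P = 9713/10000 ≈ 0.971300
step 2 [2y] bond c/1=11/200: DF=(2051419/2000000 − 11/200·(0.971300))/(1+11/200) = 576/625 ≈ 0.921600
step 3 [3y] zero: DF = P = 4391/5000 ≈ 0.878200
step 4 [4y] zero: DF = P = 8603/10000 ≈ 0.860300
step 5 [5y] bond c/1=17/200: DF=(299321/250000 − 17/200·(0.971300+0.921600+0.878200+0.860300))/(1+17/200) = 819/1000 ≈ 0.819000
step 6 [6y] bond c/1=21/400: DF=(2176131/2000000 − 21/400·(0.971300+0.921600+0.878200+0.860300+0.819000))/(1+21/400) = 4059/5000 ≈ 0.811800
step 7 [7y] zero: DF = P = 1003/1250 ≈ 0.802400
step 8 [8y] swap r/1=2445/68201: DF=(1 − 2445/68201·(0.971300+0.921600+0.878200+0.860300+0.819000+0.811800+0.802400))/(1+2445/68201) = 1511/2000 ≈ 0.755500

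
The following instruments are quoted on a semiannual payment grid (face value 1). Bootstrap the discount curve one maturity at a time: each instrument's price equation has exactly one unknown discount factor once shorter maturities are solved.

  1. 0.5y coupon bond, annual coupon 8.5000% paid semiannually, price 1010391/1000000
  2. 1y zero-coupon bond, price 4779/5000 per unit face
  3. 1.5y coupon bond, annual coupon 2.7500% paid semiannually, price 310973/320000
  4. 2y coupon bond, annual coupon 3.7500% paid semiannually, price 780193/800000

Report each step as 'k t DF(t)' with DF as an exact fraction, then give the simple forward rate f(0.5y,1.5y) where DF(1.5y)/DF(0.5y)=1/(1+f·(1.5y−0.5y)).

1 1/2 2423/2500
2 1 4779/5000
3 3/2 373/400
4 2 9047/10000
f(0.5y,1.5y) = ((2423/2500)/(373/400) − 1)/(1) = 367/9325 ≈ 3.9357%

step 1 [0.5y] bond c/2=17/400: DF=(1010391/1000000 − 17/400·(0))/(1+17/400) = 2423/2500 ≈ 0.969200
step 2 [1y] zero: DF = P = 4779/5000 ≈ 0.955800
step 3 [1.5y] bond c/2=11/800: DF=(310973/320000 − 11/800·(0.969200+0.955800))/(1+11/800) = 373/400 ≈ 0.932500
step 4 [2y] bond c/2=3/160: DF=(780193/800000 − 3/160·(0.969200+0.955800+0.932500))/(1+3/160) = 9047/10000 ≈ 0.904700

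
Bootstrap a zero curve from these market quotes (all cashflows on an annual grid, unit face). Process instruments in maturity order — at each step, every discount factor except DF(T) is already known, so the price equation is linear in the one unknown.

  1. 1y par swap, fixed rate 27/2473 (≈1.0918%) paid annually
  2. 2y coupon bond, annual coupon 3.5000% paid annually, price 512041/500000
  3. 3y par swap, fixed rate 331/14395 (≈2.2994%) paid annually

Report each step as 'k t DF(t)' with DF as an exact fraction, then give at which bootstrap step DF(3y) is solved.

1 1 2473/2500
2 2 239/250
3 3 4669/5000
DF(3y) is solved at step 3

step 1 [1y] swap r/1=27/2473: DF=(1 − 27/2473·(0))/(1+27/2473) = 2473/2500 ≈ 0.989200
step 2 [2y] bond c/1=7/200: DF=(512041/500000 − 7/200·(0.989200))/(1+7/200) = 239/250 ≈ 0.956000
step 3 [3y] swap r/1=331/14395: DF=(1 − 331/14395·(0.989200+0.956000))/(1+331/14395) = 4669/5000 ≈ 0.933800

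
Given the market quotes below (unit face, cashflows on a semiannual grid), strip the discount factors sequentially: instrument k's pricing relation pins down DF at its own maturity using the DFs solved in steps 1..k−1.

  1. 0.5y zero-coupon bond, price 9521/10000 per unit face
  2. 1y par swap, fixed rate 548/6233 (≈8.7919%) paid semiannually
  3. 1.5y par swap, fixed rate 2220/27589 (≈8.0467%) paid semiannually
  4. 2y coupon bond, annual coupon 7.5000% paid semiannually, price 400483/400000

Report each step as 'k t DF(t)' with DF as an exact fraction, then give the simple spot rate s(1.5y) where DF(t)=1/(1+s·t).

1 1/2 9521/10000
2 1 4589/5000
3 3/2 889/1000
4 2 8653/10000
s(1.5y) = (1/(889/1000) − 1)/(3/2) = 74/889 ≈ 8.3240%

step 1 [0.5y] zero: DF = P = 9521/10000 ≈ 0.952100
step 2 [1y] swap r/2=274/6233: DF=(1 − 274/6233·(0.952100))/(1+274/6233) = 4589/5000 ≈ 0.917800
step 3 [1.5y] swap r/2=1110/27589: DF=(1 − 1110/27589·(0.952100+0.917800))/(1+1110/27589) = 889/1000 ≈ 0.889000
step 4 [2y] bond c/2=3/80: DF=(400483/400000 − 3/80·(0.952100+0.917800+0.889000))/(1+3/80) = 8653/10000 ≈ 0.865300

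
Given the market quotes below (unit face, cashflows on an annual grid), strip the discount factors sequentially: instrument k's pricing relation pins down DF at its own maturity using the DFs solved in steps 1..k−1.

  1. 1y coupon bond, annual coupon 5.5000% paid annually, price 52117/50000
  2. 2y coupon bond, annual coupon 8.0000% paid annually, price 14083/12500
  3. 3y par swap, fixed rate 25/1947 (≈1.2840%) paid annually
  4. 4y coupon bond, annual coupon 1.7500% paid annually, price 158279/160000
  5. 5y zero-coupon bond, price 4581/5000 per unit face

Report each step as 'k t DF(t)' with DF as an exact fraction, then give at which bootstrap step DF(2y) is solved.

1 1 247/250
2 2 97/100
3 3 77/80
4 4 461/500
5 5 4581/5000
DF(2y) is solved at step 2

step 1 [1y] bond c/1=11/200: DF=(52117/50000 − 11/200·(0))/(1+11/200) = 247/250 ≈ 0.988000
step 2 [2y] bond c/1=2/25: DF=(14083/12500 − 2/25·(0.988000))/(1+2/25) = 97/100 ≈ 0.970000
step 3 [3y] swap r/1=25/1947: DF=(1 − 25/1947·(0.988000+0.970000))/(1+25/1947) = 77/80 ≈ 0.962500
step 4 [4y] bond c/1=7/400: DF=(158279/160000 − 7/400·(0.988000+0.970000+0.962500))/(1+7/400) = 461/500 ≈ 0.922000
step 5 [5y] zero: DF = P = 4581/5000 ≈ 0.916200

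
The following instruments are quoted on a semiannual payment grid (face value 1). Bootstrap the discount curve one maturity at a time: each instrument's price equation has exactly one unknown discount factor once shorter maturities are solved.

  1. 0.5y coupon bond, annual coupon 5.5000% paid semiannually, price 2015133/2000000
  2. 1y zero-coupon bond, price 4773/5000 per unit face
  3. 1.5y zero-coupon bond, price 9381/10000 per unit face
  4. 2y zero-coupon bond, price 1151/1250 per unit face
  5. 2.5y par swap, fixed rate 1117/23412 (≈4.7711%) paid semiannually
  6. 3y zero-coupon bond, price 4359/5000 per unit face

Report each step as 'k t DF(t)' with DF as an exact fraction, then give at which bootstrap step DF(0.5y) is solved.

1 1/2 4903/5000
2 1 4773/5000
3 3/2 9381/10000
4 2 1151/1250
5 5/2 8883/10000
6 3 4359/5000
DF(0.5y) is solved at step 1

step 1 [0.5y] bond c/2=11/400: DF=(2015133/2000000 − 11/400·(0))/(1+11/400) = 4903/5000 ≈ 0.980600
step 2 [1y] zero: DF = P = 4773/5000 ≈ 0.954600
step 3 [1.5y] zero: DF = P = 9381/10000 ≈ 0.938100
step 4 [2y] zero: DF = P = 1151/1250 ≈ 0.920800
step 5 [2.5y] swap r/2=1117/46824: DF=(1 − 1117/46824·(0.980600+0.954600+0.938100+0.920800))/(1+1117/46824) = 8883/10000 ≈ 0.888300
step 6 [3y] zero: DF = P = 4359/5000 ≈ 0.871800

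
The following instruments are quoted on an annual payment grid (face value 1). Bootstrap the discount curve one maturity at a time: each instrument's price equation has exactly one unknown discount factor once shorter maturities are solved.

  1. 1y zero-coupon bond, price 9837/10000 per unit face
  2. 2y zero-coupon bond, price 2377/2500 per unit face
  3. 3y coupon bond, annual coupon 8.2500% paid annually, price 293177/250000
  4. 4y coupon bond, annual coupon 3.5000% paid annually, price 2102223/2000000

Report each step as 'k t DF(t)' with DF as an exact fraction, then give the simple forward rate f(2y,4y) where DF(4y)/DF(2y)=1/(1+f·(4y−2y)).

1 1 9837/10000
2 2 2377/2500
3 3 9359/10000
4 4 1837/2000
f(2y,4y) = ((2377/2500)/(1837/2000) − 1)/(2) = 323/18370 ≈ 1.7583%

step 1 [1y] zero: DF = P = 9837/10000 ≈ 0.983700
step 2 [2y] zero: DF = P = 2377/2500 ≈ 0.950800
step 3 [3y] bond c/1=33/400: DF=(293177/250000 − 33/400·(0.983700+0.950800))/(1+33/400) = 9359/10000 ≈ 0.935900
step 4 [4y] bond c/1=7/200: DF=(2102223/2000000 − 7/200·(0.983700+0.950800+0.935900))/(1+7/200) = 1837/2000 ≈ 0.918500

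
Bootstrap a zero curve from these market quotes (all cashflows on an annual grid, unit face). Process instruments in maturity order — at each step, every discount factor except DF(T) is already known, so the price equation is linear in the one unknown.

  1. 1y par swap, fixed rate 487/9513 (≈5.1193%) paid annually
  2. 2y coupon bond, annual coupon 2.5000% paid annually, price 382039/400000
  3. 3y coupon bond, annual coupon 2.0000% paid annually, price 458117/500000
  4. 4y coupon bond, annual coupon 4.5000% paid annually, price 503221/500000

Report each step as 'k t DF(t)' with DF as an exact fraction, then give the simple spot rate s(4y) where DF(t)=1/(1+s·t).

1 1 9513/10000
2 2 4543/5000
3 3 4309/5000
4 4 8459/10000
s(4y) = (1/(8459/10000) − 1)/(4) = 1541/33836 ≈ 4.5543%

step 1 [1y] swap r/1=487/9513: DF=(1 − 487/9513·(0))/(1+487/9513) = 9513/10000 ≈ 0.951300
step 2 [2y] bond c/1=1/40: DF=(382039/400000 − 1/40·(0.951300))/(1+1/40) = 4543/5000 ≈ 0.908600
step 3 [3y] bond c/1=1/50: DF=(458117/500000 − 1/50·(0.951300+0.908600))/(1+1/50) = 4309/5000 ≈ 0.861800
step 4 [4y] bond c/1=9/200: DF=(503221/500000 − 9/200·(0.951300+0.908600+0.861800))/(1+9/200) = 8459/10000 ≈ 0.845900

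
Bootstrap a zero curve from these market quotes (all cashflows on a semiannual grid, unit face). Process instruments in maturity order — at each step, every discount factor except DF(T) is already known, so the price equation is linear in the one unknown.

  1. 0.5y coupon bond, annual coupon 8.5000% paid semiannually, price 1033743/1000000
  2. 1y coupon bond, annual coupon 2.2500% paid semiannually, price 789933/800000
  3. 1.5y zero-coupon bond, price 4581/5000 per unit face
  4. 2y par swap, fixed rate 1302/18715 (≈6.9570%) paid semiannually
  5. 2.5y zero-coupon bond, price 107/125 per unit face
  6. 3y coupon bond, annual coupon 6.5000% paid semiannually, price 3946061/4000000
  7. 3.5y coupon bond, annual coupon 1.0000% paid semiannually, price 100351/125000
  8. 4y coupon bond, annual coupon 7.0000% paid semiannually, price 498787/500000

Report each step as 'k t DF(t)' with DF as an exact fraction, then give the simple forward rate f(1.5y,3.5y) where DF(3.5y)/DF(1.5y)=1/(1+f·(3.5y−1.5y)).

1 1/2 2479/2500
2 1 4827/5000
3 3/2 4581/5000
4 2 4349/5000
5 5/2 107/125
6 3 8107/10000
7 7/2 7719/10000
8 4 1887/2500
f(1.5y,3.5y) = ((4581/5000)/(7719/10000) − 1)/(2) = 481/5146 ≈ 9.3471%

step 1 [0.5y] bond c/2=17/400: DF=(1033743/1000000 − 17/400·(0))/(1+17/400) = 2479/2500 ≈ 0.991600
step 2 [1y] bond c/2=9/800: DF=(789933/800000 − 9/800·(0.991600))/(1+9/800) = 4827/5000 ≈ 0.965400
step 3 [1.5y] zero: DF = P = 4581/5000 ≈ 0.916200
step 4 [2y] swap r/2=651/18715: DF=(1 − 651/18715·(0.991600+0.965400+0.916200))/(1+651/18715) = 4349/5000 ≈ 0.869800
step 5 [2.5y] zero: DF = P = 107/125 ≈ 0.856000
step 6 [3y] bond c/2=13/400: DF=(3946061/4000000 − 13/400·(0.991600+0.965400+0.916200+0.869800+0.856000))/(1+13/400) = 8107/10000 ≈ 0.810700
step 7 [3.5y] bond c/2=1/200: DF=(100351/125000 − 1/200·(0.991600+0.965400+0.916200+0.869800+0.856000+0.810700))/(1+1/200) = 7719/10000 ≈ 0.771900
step 8 [4y] bond c/2=7/200: DF=(498787/500000 − 7/200·(0.991600+0.965400+0.916200+0.869800+0.856000+0.810700+0.771900))/(1+7/200) = 1887/2500 ≈ 0.754800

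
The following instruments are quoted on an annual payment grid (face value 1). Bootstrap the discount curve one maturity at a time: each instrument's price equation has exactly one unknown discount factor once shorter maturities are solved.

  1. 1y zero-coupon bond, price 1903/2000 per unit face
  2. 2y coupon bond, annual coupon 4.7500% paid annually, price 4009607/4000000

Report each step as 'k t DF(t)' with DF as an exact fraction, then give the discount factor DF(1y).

step 1 [1y] zero: DF = P = 1903/2000 ≈ 0.951500
step 2 [2y] bond c/1=19/400: DF=(4009607/4000000 − 19/400·(0.951500))/(1+19/400) = 4569/5000 ≈ 0.913800

1 1 1903/2000
2 2 4569/5000
DF(1y) = 1903/2000 ≈ 0.951500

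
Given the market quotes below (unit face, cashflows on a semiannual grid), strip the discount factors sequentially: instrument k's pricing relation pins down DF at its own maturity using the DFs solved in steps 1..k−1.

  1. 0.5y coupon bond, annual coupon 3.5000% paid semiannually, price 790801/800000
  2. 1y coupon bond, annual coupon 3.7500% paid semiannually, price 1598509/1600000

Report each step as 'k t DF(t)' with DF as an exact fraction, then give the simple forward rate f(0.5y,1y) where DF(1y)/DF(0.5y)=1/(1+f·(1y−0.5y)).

step 1 [0.5y] bond c/2=7/400: DF=(790801/800000 − 7/400·(0))/(1+7/400) = 1943/2000 ≈ 0.971500
step 2 [1y] bond c/2=3/160: DF=(1598509/1600000 − 3/160·(0.971500))/(1+3/160) = 2407/2500 ≈ 0.962800

1 1/2 1943/2000
2 1 2407/2500
f(0.5y,1y) = ((1943/2000)/(2407/2500) − 1)/(1/2) = 3/166 ≈ 1.8072%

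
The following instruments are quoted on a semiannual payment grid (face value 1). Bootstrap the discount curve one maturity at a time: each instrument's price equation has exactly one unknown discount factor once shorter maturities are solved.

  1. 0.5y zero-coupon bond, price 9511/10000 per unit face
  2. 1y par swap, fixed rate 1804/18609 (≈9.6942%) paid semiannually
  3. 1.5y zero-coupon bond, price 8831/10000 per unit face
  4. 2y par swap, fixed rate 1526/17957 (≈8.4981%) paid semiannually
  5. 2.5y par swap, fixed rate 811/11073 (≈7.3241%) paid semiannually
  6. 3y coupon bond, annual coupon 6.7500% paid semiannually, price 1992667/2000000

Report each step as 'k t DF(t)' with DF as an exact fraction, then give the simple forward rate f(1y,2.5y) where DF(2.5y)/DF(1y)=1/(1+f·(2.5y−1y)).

1 1/2 9511/10000
2 1 4549/5000
3 3/2 8831/10000
4 2 4237/5000
5 5/2 4189/5000
6 3 512/625
f(1y,2.5y) = ((4549/5000)/(4189/5000) − 1)/(3/2) = 240/4189 ≈ 5.7293%

step 1 [0.5y] zero: DF = P = 9511/10000 ≈ 0.951100
step 2 [1y] swap r/2=902/18609: DF=(1 − 902/18609·(0.951100))/(1+902/18609) = 4549/5000 ≈ 0.909800
step 3 [1.5y] zero: DF = P = 8831/10000 ≈ 0.883100
step 4 [2y] swap r/2=763/17957: DF=(1 − 763/17957·(0.951100+0.909800+0.883100))/(1+763/17957) = 4237/5000 ≈ 0.847400
step 5 [2.5y] swap r/2=811/22146: DF=(1 − 811/22146·(0.951100+0.909800+0.883100+0.847400))/(1+811/22146) = 4189/5000 ≈ 0.837800
step 6 [3y] bond c/2=27/800: DF=(1992667/2000000 − 27/800·(0.951100+0.909800+0.883100+0.847400+0.837800))/(1+27/800) = 512/625 ≈ 0.819200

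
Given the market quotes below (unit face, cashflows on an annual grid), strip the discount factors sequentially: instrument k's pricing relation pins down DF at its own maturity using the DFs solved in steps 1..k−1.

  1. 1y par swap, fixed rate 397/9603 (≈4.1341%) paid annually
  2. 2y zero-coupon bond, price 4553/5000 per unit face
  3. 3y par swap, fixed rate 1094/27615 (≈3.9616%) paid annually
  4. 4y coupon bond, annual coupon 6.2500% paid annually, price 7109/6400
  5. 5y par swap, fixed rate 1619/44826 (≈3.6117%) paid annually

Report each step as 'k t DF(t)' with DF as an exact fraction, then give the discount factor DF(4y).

step 1 [1y] swap r/1=397/9603: DF=(1 − 397/9603·(0))/(1+397/9603) = 9603/10000 ≈ 0.960300
step 2 [2y] zero: DF = P = 4553/5000 ≈ 0.910600
step 3 [3y] swap r/1=1094/27615: DF=(1 − 1094/27615·(0.960300+0.910600))/(1+1094/27615) = 4453/5000 ≈ 0.890600
step 4 [4y] bond c/1=1/16: DF=(7109/6400 − 1/16·(0.960300+0.910600+0.890600))/(1+1/16) = 883/1000 ≈ 0.883000
step 5 [5y] swap r/1=1619/44826: DF=(1 − 1619/44826·(0.960300+0.910600+0.890600+0.883000))/(1+1619/44826) = 8381/10000 ≈ 0.838100

1 1 9603/10000
2 2 4553/5000
3 3 4453/5000
4 4 883/1000
5 5 8381/10000
DF(4y) = 883/1000 ≈ 0.883000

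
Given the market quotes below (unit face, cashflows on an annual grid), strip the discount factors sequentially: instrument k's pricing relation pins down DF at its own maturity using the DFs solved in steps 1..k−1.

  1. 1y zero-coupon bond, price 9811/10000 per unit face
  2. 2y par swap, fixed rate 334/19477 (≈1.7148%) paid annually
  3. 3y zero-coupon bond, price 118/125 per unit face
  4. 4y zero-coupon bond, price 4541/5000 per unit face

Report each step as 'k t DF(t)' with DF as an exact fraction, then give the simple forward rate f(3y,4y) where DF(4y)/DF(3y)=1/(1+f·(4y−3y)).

step 1 [1y] zero: DF = P = 9811/10000 ≈ 0.981100
step 2 [2y] swap r/1=334/19477: DF=(1 − 334/19477·(0.981100))/(1+334/19477) = 4833/5000 ≈ 0.966600
step 3 [3y] zero: DF = P = 118/125 ≈ 0.944000
step 4 [4y] zero: DF = P = 4541/5000 ≈ 0.908200

1 1 9811/10000
2 2 4833/5000
3 3 118/125
4 4 4541/5000
f(3y,4y) = ((118/125)/(4541/5000) − 1)/(1) = 179/4541 ≈ 3.9419%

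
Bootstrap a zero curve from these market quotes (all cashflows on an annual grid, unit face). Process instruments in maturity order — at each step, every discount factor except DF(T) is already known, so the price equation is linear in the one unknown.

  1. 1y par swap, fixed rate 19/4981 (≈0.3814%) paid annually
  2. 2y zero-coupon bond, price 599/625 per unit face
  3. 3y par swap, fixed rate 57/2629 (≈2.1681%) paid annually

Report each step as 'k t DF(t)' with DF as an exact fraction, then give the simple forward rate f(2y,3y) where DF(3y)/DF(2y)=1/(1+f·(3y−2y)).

step 1 [1y] swap r/1=19/4981: DF=(1 − 19/4981·(0))/(1+19/4981) = 4981/5000 ≈ 0.996200
step 2 [2y] zero: DF = P = 599/625 ≈ 0.958400
step 3 [3y] swap r/1=57/2629: DF=(1 − 57/2629·(0.996200+0.958400))/(1+57/2629) = 9373/10000 ≈ 0.937300

1 1 4981/5000
2 2 599/625
3 3 9373/10000
f(2y,3y) = ((599/625)/(9373/10000) − 1)/(1) = 211/9373 ≈ 2.2511%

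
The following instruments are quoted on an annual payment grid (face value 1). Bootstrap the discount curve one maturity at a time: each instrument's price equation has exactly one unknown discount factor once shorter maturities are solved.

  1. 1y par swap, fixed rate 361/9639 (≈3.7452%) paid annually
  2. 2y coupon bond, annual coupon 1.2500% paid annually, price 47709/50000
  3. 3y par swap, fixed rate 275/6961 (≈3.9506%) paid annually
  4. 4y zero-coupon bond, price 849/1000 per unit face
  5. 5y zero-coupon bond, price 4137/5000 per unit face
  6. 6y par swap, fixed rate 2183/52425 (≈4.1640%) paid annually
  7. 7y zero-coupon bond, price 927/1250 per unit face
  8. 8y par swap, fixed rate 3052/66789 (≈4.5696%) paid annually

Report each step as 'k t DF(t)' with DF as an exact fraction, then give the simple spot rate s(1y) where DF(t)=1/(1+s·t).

step 1 [1y] swap r/1=361/9639: DF=(1 − 361/9639·(0))/(1+361/9639) = 9639/10000 ≈ 0.963900
step 2 [2y] bond c/1=1/80: DF=(47709/50000 − 1/80·(0.963900))/(1+1/80) = 1861/2000 ≈ 0.930500
step 3 [3y] swap r/1=275/6961: DF=(1 − 275/6961·(0.963900+0.930500))/(1+275/6961) = 89/100 ≈ 0.890000
step 4 [4y] zero: DF = P = 849/1000 ≈ 0.849000
step 5 [5y] zero: DF = P = 4137/5000 ≈ 0.827400
step 6 [6y] swap r/1=2183/52425: DF=(1 − 2183/52425·(0.963900+0.930500+0.890000+0.849000+0.827400))/(1+2183/52425) = 7817/10000 ≈ 0.781700
step 7 [7y] zero: DF = P = 927/1250 ≈ 0.741600
step 8 [8y] swap r/1=3052/66789: DF=(1 − 3052/66789·(0.963900+0.930500+0.890000+0.849000+0.827400+0.781700+0.741600))/(1+3052/66789) = 1737/2500 ≈ 0.694800

1 1 9639/10000
2 2 1861/2000
3 3 89/100
4 4 849/1000
5 5 4137/5000
6 6 7817/10000
7 7 927/1250
8 8 1737/2500
s(1y) = (1/(9639/10000) − 1)/(1) = 361/9639 ≈ 3.7452%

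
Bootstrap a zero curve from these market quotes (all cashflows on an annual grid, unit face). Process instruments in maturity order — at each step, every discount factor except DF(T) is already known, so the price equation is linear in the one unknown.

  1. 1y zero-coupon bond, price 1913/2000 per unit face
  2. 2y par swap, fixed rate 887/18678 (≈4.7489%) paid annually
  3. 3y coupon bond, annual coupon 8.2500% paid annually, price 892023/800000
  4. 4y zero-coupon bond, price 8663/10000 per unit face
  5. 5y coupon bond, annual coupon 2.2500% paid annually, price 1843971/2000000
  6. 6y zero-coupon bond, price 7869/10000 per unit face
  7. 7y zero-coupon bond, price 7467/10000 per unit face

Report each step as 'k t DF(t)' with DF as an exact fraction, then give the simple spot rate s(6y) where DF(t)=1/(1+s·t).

step 1 [1y] zero: DF = P = 1913/2000 ≈ 0.956500
step 2 [2y] swap r/1=887/18678: DF=(1 − 887/18678·(0.956500))/(1+887/18678) = 9113/10000 ≈ 0.911300
step 3 [3y] bond c/1=33/400: DF=(892023/800000 − 33/400·(0.956500+0.911300))/(1+33/400) = 8877/10000 ≈ 0.887700
step 4 [4y] zero: DF = P = 8663/10000 ≈ 0.866300
step 5 [5y] bond c/1=9/400: DF=(1843971/2000000 − 9/400·(0.956500+0.911300+0.887700+0.866300))/(1+9/400) = 411/500 ≈ 0.822000
step 6 [6y] zero: DF = P = 7869/10000 ≈ 0.786900
step 7 [7y] zero: DF = P = 7467/10000 ≈ 0.746700

1 1 1913/2000
2 2 9113/10000
3 3 8877/10000
4 4 8663/10000
5 5 411/500
6 6 7869/10000
7 7 7467/10000
s(6y) = (1/(7869/10000) − 1)/(6) = 2131/47214 ≈ 4.5135%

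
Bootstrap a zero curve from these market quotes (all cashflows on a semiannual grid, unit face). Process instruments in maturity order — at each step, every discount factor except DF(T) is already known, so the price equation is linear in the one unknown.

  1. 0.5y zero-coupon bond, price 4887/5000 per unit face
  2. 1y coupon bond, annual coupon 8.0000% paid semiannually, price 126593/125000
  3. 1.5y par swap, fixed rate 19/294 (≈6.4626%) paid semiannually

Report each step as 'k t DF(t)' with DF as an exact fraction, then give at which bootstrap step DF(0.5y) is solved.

step 1 [0.5y] zero: DF = P = 4887/5000 ≈ 0.977400
step 2 [1y] bond c/2=1/25: DF=(126593/125000 − 1/25·(0.977400))/(1+1/25) = 4681/5000 ≈ 0.936200
step 3 [1.5y] swap r/2=19/588: DF=(1 − 19/588·(0.977400+0.936200))/(1+19/588) = 568/625 ≈ 0.908800

1 1/2 4887/5000
2 1 4681/5000
3 3/2 568/625
DF(0.5y) is solved at step 1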